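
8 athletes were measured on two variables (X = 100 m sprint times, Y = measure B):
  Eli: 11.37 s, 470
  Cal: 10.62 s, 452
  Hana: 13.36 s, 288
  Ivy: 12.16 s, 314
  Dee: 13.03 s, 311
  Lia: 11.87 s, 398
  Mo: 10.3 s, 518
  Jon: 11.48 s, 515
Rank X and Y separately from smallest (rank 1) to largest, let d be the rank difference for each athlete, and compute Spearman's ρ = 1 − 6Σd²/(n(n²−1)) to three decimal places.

-0.905

Ranks of variable 1: 3, 2, 8, 6, 7, 5, 1, 4
Ranks of variable 2: 6, 5, 1, 3, 2, 4, 8, 7
d = r₁ − r₂: -3, -3, 7, 3, 5, 1, -7, -3
d²: 9, 9, 49, 9, 25, 1, 49, 9; Σd² = 160
ρ = 1 − 6·160/(8·63) = 1 − 960/504 = -0.905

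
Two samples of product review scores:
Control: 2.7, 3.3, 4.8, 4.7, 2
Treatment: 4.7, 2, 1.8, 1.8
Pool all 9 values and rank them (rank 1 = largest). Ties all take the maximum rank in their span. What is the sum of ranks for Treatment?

Sorted (descending): 4.8, 4.7, 4.7, 3.3, 2.7, 2, 2, 1.8, 1.8
The 2 values of 4.7 occupy positions 2–3 → each gets rank 3.
The 2 values of 2 occupy positions 6–7 → each gets rank 7.
The 2 values of 1.8 occupy positions 8–9 → each gets rank 9.
Treatment values → pooled ranks: 4.7→3, 2→7, 1.8→9, 1.8→9
Rank sum = 3 + 7 + 9 + 9 = 28

28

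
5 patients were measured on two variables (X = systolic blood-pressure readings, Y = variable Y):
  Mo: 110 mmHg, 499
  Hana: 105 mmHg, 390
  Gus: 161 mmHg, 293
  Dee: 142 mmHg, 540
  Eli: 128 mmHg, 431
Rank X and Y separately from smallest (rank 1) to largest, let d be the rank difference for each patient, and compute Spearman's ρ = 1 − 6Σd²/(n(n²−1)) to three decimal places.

Ranks of variable 1: 2, 1, 5, 4, 3
Ranks of variable 2: 4, 2, 1, 5, 3
d = r₁ − r₂: -2, -1, 4, -1, 0
d²: 4, 1, 16, 1, 0; Σd² = 22
ρ = 1 − 6·22/(5·24) = 1 − 132/120 = -0.100

-0.100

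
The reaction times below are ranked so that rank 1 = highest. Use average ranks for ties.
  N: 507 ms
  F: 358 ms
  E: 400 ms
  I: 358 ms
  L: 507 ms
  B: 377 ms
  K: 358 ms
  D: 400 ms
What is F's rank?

7

Sorted (descending): 507, 507, 400, 400, 377, 358, 358, 358
The 2 values of 507 occupy positions 1–2 → average rank (1+2)/2 = 1.5.
The 2 values of 400 occupy positions 3–4 → average rank (3+4)/2 = 3.5.
The 3 values of 358 occupy positions 6–8 → average rank 7.
F has value 358 ms → rank 7.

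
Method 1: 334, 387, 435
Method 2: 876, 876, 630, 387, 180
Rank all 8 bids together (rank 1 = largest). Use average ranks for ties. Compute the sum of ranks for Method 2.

19.5

Sorted (descending): 876, 876, 630, 435, 387, 387, 334, 180
The 2 values of 876 occupy positions 1–2 → average rank (1+2)/2 = 1.5.
The 2 values of 387 occupy positions 5–6 → average rank (5+6)/2 = 5.5.
Method 2 values → pooled ranks: 876→1.5, 876→1.5, 630→3, 387→5.5, 180→8
Rank sum = 1.5 + 1.5 + 3 + 5.5 + 8 = 19.5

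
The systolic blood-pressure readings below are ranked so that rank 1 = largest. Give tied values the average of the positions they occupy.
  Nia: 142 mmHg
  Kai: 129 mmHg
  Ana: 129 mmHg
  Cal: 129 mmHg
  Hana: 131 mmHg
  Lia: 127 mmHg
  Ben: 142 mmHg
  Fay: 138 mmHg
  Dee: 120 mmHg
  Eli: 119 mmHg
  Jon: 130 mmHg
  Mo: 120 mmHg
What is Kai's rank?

7

Sorted (descending): 142, 142, 138, 131, 130, 129, 129, 129, 127, 120, 120, 119
The 2 values of 142 occupy positions 1–2 → average rank (1+2)/2 = 1.5.
The 3 values of 129 occupy positions 6–8 → average rank 7.
The 2 values of 120 occupy positions 10–11 → average rank (10+11)/2 = 10.5.
Kai has value 129 mmHg → rank 7.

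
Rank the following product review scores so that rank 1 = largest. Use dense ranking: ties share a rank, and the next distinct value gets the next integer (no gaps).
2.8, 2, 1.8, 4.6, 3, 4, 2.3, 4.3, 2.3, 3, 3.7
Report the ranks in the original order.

6, 8, 9, 1, 5, 3, 7, 2, 7, 5, 4

Sorted (descending): 4.6, 4.3, 4, 3.7, 3, 3, 2.8, 2.3, 2.3, 2, 1.8
The 2 values of 3 share dense rank 5.
The 2 values of 2.3 share dense rank 7.
Remaining distinct values take the next consecutive integers.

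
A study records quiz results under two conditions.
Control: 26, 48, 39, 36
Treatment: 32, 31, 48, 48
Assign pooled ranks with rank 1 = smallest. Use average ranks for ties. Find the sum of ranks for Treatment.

Sorted (ascending): 26, 31, 32, 36, 39, 48, 48, 48
The 3 values of 48 occupy positions 6–8 → average rank 7.
Treatment values → pooled ranks: 32→3, 31→2, 48→7, 48→7
Rank sum = 3 + 2 + 7 + 7 = 19

19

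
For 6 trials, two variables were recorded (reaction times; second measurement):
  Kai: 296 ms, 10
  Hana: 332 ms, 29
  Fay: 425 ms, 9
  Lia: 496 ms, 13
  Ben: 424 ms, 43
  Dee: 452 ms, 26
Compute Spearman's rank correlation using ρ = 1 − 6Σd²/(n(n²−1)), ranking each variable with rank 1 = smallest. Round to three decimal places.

-0.086

Ranks of variable 1: 1, 2, 4, 6, 3, 5
Ranks of variable 2: 2, 5, 1, 3, 6, 4
d = r₁ − r₂: -1, -3, 3, 3, -3, 1
d²: 1, 9, 9, 9, 9, 1; Σd² = 38
ρ = 1 − 6·38/(6·35) = 1 − 228/210 = -0.086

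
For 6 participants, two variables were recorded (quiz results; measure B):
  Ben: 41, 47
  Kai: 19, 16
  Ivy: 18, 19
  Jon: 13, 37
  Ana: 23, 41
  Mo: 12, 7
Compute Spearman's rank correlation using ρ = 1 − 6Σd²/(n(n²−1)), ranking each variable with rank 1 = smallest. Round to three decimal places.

0.771

Ranks of variable 1: 6, 4, 3, 2, 5, 1
Ranks of variable 2: 6, 2, 3, 4, 5, 1
d = r₁ − r₂: 0, 2, 0, -2, 0, 0
d²: 0, 4, 0, 4, 0, 0; Σd² = 8
ρ = 1 − 6·8/(6·35) = 1 − 48/210 = 0.771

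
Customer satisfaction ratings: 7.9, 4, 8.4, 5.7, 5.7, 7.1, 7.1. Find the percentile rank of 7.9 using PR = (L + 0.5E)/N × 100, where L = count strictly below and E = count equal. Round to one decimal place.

78.6

N = 7.
Strictly below 7.9: 5. Equal to 7.9: 1.
PR = (5 + 0.5·1)/7 × 100 = 78.6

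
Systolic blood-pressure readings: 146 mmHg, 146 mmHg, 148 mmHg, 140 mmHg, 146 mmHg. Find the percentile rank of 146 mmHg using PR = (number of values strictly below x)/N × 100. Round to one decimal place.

N = 5.
Strictly below 146: 1. Equal to 146: 3.
PR = 1/5 × 100 = 20.0

20.0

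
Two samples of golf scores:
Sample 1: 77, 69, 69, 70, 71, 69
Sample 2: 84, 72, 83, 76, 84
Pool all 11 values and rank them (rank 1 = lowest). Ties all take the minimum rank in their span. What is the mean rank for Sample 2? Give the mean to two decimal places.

Sorted (ascending): 69, 69, 69, 70, 71, 72, 76, 77, 83, 84, 84
The 3 values of 69 occupy positions 1–3 → each gets rank 1.
The 2 values of 84 occupy positions 10–11 → each gets rank 10.
Sample 2 values → pooled ranks: 84→10, 72→6, 83→9, 76→7, 84→10
Mean rank = (10 + 6 + 9 + 7 + 10) / 5 = 8.40

8.40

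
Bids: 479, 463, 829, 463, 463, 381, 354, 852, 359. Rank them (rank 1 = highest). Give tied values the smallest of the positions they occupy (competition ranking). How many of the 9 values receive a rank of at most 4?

Sorted (descending): 852, 829, 479, 463, 463, 463, 381, 359, 354
The 3 values of 463 occupy positions 4–6 → each gets rank 4.
Ranks ≤ 4: {1, 2, 3, 4, 4, 4} → 6 values.

6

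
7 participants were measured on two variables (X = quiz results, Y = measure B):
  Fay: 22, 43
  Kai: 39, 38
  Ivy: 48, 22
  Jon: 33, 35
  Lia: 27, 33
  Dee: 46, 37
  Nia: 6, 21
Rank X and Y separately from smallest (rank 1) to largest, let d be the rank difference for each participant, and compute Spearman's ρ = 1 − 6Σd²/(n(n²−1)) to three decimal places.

0.071

Ranks of variable 1: 2, 5, 7, 4, 3, 6, 1
Ranks of variable 2: 7, 6, 2, 4, 3, 5, 1
d = r₁ − r₂: -5, -1, 5, 0, 0, 1, 0
d²: 25, 1, 25, 0, 0, 1, 0; Σd² = 52
ρ = 1 − 6·52/(7·48) = 1 − 312/336 = 0.071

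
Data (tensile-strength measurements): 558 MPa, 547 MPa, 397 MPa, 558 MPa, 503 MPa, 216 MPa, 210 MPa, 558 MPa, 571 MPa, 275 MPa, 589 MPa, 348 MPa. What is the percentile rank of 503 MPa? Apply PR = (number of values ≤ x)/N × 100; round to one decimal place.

50.0

N = 12.
Strictly below 503: 5. Equal to 503: 1.
PR = 6/12 × 100 = 50.0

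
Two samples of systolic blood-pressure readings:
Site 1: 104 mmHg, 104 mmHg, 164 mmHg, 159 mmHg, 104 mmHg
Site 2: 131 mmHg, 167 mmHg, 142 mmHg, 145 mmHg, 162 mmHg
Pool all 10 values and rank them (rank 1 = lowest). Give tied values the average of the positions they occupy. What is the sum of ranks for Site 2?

Sorted (ascending): 104, 104, 104, 131, 142, 145, 159, 162, 164, 167
The 3 values of 104 occupy positions 1–3 → average rank 2.
Site 2 values → pooled ranks: 131→4, 167→10, 142→5, 145→6, 162→8
Rank sum = 4 + 10 + 5 + 6 + 8 = 33

33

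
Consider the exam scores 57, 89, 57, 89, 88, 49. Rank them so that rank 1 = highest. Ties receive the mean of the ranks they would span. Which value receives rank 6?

Sorted (descending): 89, 89, 88, 57, 57, 49
The 2 values of 89 occupy positions 1–2 → average rank (1+2)/2 = 1.5.
The 2 values of 57 occupy positions 4–5 → average rank (4+5)/2 = 4.5.
Rank 6 → value 49.

49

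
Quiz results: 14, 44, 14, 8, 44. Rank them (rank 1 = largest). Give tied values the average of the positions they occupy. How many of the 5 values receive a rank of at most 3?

Sorted (descending): 44, 44, 14, 14, 8
The 2 values of 44 occupy positions 1–2 → average rank (1+2)/2 = 1.5.
The 2 values of 14 occupy positions 3–4 → average rank (3+4)/2 = 3.5.
Ranks ≤ 3: {1.5, 1.5} → 2 values.

2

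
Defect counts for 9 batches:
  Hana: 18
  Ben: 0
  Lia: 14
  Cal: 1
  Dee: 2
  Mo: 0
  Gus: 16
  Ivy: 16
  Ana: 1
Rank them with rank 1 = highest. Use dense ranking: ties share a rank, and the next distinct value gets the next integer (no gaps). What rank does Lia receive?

Sorted (descending): 18, 16, 16, 14, 2, 1, 1, 0, 0
The 2 values of 16 share dense rank 2.
The 2 values of 1 share dense rank 5.
The 2 values of 0 share dense rank 6.
Remaining distinct values take the next consecutive integers.
Lia has value 14 → rank 3.

3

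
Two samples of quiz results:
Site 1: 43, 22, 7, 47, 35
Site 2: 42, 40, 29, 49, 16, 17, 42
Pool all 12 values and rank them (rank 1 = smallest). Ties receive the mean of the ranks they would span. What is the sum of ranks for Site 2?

Sorted (ascending): 7, 16, 17, 22, 29, 35, 40, 42, 42, 43, 47, 49
The 2 values of 42 occupy positions 8–9 → average rank (8+9)/2 = 8.5.
Site 2 values → pooled ranks: 42→8.5, 40→7, 29→5, 49→12, 16→2, 17→3, 42→8.5
Rank sum = 8.5 + 7 + 5 + 12 + 2 + 3 + 8.5 = 46

46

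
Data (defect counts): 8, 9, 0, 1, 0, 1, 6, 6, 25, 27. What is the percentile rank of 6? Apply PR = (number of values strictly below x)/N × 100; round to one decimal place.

N = 10.
Strictly below 6: 4. Equal to 6: 2.
PR = 4/10 × 100 = 40.0

40.0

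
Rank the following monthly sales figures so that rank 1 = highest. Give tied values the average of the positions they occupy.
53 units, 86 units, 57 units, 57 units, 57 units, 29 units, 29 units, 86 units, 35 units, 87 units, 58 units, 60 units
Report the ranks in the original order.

Sorted (descending): 87, 86, 86, 60, 58, 57, 57, 57, 53, 35, 29, 29
The 2 values of 86 occupy positions 2–3 → average rank (2+3)/2 = 2.5.
The 3 values of 57 occupy positions 6–8 → average rank 7.
The 2 values of 29 occupy positions 11–12 → average rank (11+12)/2 = 11.5.

9, 2.5, 7, 7, 7, 11.5, 11.5, 2.5, 10, 1, 5, 4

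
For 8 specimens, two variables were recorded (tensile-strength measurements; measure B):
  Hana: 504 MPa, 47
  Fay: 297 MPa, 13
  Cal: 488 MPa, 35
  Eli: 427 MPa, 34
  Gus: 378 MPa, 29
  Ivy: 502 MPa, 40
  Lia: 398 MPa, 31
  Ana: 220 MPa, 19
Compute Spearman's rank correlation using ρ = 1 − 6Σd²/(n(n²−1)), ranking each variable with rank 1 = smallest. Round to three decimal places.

Ranks of variable 1: 8, 2, 6, 5, 3, 7, 4, 1
Ranks of variable 2: 8, 1, 6, 5, 3, 7, 4, 2
d = r₁ − r₂: 0, 1, 0, 0, 0, 0, 0, -1
d²: 0, 1, 0, 0, 0, 0, 0, 1; Σd² = 2
ρ = 1 − 6·2/(8·63) = 1 − 12/504 = 0.976

0.976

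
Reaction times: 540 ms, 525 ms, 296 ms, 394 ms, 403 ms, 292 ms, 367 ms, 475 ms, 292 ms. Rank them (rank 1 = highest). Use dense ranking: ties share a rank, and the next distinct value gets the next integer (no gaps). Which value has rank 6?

Sorted (descending): 540, 525, 475, 403, 394, 367, 296, 292, 292
The 2 values of 292 share dense rank 8.
Remaining distinct values take the next consecutive integers.
Rank 6 → value 367.

367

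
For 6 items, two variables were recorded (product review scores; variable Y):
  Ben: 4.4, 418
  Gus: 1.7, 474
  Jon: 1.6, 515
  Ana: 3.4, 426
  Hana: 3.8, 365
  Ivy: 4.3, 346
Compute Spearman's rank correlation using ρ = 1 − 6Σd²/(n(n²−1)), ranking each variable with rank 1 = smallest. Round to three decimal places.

Ranks of variable 1: 6, 2, 1, 3, 4, 5
Ranks of variable 2: 3, 5, 6, 4, 2, 1
d = r₁ − r₂: 3, -3, -5, -1, 2, 4
d²: 9, 9, 25, 1, 4, 16; Σd² = 64
ρ = 1 − 6·64/(6·35) = 1 − 384/210 = -0.829

-0.829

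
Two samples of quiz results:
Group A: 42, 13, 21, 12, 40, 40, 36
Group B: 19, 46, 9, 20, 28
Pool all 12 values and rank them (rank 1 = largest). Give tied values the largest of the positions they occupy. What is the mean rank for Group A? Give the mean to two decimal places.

Sorted (descending): 46, 42, 40, 40, 36, 28, 21, 20, 19, 13, 12, 9
The 2 values of 40 occupy positions 3–4 → each gets rank 4.
Group A values → pooled ranks: 42→2, 13→10, 21→7, 12→11, 40→4, 40→4, 36→5
Mean rank = (2 + 10 + 7 + 11 + 4 + 4 + 5) / 7 = 6.14

6.14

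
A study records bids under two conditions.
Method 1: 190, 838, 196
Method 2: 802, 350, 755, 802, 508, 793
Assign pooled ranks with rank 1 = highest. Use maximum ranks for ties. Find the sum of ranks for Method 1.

18

Sorted (descending): 838, 802, 802, 793, 755, 508, 350, 196, 190
The 2 values of 802 occupy positions 2–3 → each gets rank 3.
Method 1 values → pooled ranks: 190→9, 838→1, 196→8
Rank sum = 9 + 1 + 8 = 18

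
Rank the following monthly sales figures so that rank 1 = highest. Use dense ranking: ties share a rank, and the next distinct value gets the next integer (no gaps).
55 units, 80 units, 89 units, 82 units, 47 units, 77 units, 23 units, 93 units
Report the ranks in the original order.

Sorted (descending): 93, 89, 82, 80, 77, 55, 47, 23
No ties — each value takes its position as its rank.

6, 4, 2, 3, 7, 5, 8, 1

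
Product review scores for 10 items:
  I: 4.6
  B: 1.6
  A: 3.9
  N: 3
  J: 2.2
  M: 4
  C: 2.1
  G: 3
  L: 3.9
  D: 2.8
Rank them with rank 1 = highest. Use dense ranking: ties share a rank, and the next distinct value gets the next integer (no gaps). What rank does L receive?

3

Sorted (descending): 4.6, 4, 3.9, 3.9, 3, 3, 2.8, 2.2, 2.1, 1.6
The 2 values of 3.9 share dense rank 3.
The 2 values of 3 share dense rank 4.
Remaining distinct values take the next consecutive integers.
L has value 3.9 → rank 3.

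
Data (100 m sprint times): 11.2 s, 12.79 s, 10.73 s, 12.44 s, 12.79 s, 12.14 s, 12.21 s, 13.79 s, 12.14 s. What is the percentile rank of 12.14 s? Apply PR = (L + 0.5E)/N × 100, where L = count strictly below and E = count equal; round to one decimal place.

N = 9.
Strictly below 12.14: 2. Equal to 12.14: 2.
PR = (2 + 0.5·2)/9 × 100 = 33.3

33.3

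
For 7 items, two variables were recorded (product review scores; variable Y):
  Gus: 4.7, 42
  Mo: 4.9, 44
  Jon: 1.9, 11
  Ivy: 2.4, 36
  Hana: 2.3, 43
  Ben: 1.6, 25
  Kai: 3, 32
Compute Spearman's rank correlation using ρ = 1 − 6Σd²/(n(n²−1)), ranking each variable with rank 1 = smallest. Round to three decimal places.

Ranks of variable 1: 6, 7, 2, 4, 3, 1, 5
Ranks of variable 2: 5, 7, 1, 4, 6, 2, 3
d = r₁ − r₂: 1, 0, 1, 0, -3, -1, 2
d²: 1, 0, 1, 0, 9, 1, 4; Σd² = 16
ρ = 1 − 6·16/(7·48) = 1 − 96/336 = 0.714

0.714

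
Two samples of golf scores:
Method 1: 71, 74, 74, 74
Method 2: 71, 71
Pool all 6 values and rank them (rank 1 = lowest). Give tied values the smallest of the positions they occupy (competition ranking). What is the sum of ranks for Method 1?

13

Sorted (ascending): 71, 71, 71, 74, 74, 74
The 3 values of 71 occupy positions 1–3 → each gets rank 1.
The 3 values of 74 occupy positions 4–6 → each gets rank 4.
Method 1 values → pooled ranks: 71→1, 74→4, 74→4, 74→4
Rank sum = 1 + 4 + 4 + 4 = 13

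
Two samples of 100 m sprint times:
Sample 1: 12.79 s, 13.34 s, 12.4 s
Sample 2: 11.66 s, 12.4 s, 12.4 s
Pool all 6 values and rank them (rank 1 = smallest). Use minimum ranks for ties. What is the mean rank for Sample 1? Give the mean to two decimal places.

4.33

Sorted (ascending): 11.66, 12.4, 12.4, 12.4, 12.79, 13.34
The 3 values of 12.4 occupy positions 2–4 → each gets rank 2.
Sample 1 values → pooled ranks: 12.79→5, 13.34→6, 12.4→2
Mean rank = (5 + 6 + 2) / 3 = 4.33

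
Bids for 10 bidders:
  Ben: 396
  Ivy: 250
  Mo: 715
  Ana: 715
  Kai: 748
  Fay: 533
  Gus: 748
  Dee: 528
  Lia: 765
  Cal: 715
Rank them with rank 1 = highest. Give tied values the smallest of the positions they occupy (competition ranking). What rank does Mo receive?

4

Sorted (descending): 765, 748, 748, 715, 715, 715, 533, 528, 396, 250
The 2 values of 748 occupy positions 2–3 → each gets rank 2.
The 3 values of 715 occupy positions 4–6 → each gets rank 4.
Mo has value 715 → rank 4.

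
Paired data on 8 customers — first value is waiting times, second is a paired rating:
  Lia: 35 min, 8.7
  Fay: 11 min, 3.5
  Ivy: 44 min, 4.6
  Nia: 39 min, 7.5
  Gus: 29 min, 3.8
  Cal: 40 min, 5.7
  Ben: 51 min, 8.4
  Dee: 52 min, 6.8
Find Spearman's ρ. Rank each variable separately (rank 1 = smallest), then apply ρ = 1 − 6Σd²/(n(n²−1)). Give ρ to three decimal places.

0.429

Ranks of variable 1: 3, 1, 6, 4, 2, 5, 7, 8
Ranks of variable 2: 8, 1, 3, 6, 2, 4, 7, 5
d = r₁ − r₂: -5, 0, 3, -2, 0, 1, 0, 3
d²: 25, 0, 9, 4, 0, 1, 0, 9; Σd² = 48
ρ = 1 − 6·48/(8·63) = 1 − 288/504 = 0.429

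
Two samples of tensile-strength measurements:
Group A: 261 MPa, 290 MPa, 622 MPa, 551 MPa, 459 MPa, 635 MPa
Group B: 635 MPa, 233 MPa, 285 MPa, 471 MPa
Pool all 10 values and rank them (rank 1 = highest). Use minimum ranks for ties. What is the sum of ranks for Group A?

Sorted (descending): 635, 635, 622, 551, 471, 459, 290, 285, 261, 233
The 2 values of 635 occupy positions 1–2 → each gets rank 1.
Group A values → pooled ranks: 261→9, 290→7, 622→3, 551→4, 459→6, 635→1
Rank sum = 9 + 7 + 3 + 4 + 6 + 1 = 30

30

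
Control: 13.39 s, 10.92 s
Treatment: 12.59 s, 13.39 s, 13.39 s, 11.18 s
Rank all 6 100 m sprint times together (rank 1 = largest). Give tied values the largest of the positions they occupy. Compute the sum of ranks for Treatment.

Sorted (descending): 13.39, 13.39, 13.39, 12.59, 11.18, 10.92
The 3 values of 13.39 occupy positions 1–3 → each gets rank 3.
Treatment values → pooled ranks: 12.59→4, 13.39→3, 13.39→3, 11.18→5
Rank sum = 4 + 3 + 3 + 5 = 15

15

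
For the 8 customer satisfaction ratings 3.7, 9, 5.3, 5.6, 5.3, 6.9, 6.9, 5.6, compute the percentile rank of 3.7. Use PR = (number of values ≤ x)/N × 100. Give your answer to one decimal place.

12.5

N = 8.
Strictly below 3.7: 0. Equal to 3.7: 1.
PR = 1/8 × 100 = 12.5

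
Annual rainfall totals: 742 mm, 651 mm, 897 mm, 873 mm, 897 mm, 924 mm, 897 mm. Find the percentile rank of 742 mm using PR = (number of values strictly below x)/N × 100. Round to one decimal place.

N = 7.
Strictly below 742: 1. Equal to 742: 1.
PR = 1/7 × 100 = 14.3

14.3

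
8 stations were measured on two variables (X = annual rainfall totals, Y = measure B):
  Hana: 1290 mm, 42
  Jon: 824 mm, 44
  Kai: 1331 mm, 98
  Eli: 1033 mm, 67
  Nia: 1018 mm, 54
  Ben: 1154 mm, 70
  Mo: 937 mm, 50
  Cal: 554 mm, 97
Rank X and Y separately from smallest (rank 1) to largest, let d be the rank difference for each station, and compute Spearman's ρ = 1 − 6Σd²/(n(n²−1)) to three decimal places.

Ranks of variable 1: 7, 2, 8, 5, 4, 6, 3, 1
Ranks of variable 2: 1, 2, 8, 5, 4, 6, 3, 7
d = r₁ − r₂: 6, 0, 0, 0, 0, 0, 0, -6
d²: 36, 0, 0, 0, 0, 0, 0, 36; Σd² = 72
ρ = 1 − 6·72/(8·63) = 1 − 432/504 = 0.143

0.143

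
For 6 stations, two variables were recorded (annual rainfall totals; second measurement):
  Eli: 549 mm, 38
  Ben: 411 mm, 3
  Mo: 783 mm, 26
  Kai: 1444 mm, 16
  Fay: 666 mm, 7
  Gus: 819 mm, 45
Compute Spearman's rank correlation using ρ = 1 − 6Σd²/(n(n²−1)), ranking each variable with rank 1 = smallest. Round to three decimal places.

0.429

Ranks of variable 1: 2, 1, 4, 6, 3, 5
Ranks of variable 2: 5, 1, 4, 3, 2, 6
d = r₁ − r₂: -3, 0, 0, 3, 1, -1
d²: 9, 0, 0, 9, 1, 1; Σd² = 20
ρ = 1 − 6·20/(6·35) = 1 − 120/210 = 0.429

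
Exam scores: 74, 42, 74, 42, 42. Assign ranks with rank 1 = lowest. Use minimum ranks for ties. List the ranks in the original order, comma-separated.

4, 1, 4, 1, 1

Sorted (ascending): 42, 42, 42, 74, 74
The 3 values of 42 occupy positions 1–3 → each gets rank 1.
The 2 values of 74 occupy positions 4–5 → each gets rank 4.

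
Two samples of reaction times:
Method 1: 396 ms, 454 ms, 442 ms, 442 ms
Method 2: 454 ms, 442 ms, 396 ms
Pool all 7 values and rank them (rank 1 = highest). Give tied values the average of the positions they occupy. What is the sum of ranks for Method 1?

16

Sorted (descending): 454, 454, 442, 442, 442, 396, 396
The 2 values of 454 occupy positions 1–2 → average rank (1+2)/2 = 1.5.
The 3 values of 442 occupy positions 3–5 → average rank 4.
The 2 values of 396 occupy positions 6–7 → average rank (6+7)/2 = 6.5.
Method 1 values → pooled ranks: 396→6.5, 454→1.5, 442→4, 442→4
Rank sum = 6.5 + 1.5 + 4 + 4 = 16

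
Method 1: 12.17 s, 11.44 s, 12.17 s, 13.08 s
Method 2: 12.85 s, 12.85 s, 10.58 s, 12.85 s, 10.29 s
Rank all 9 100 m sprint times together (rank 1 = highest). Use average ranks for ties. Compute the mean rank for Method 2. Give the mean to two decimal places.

5.20

Sorted (descending): 13.08, 12.85, 12.85, 12.85, 12.17, 12.17, 11.44, 10.58, 10.29
The 3 values of 12.85 occupy positions 2–4 → average rank 3.
The 2 values of 12.17 occupy positions 5–6 → average rank (5+6)/2 = 5.5.
Method 2 values → pooled ranks: 12.85→3, 12.85→3, 10.58→8, 12.85→3, 10.29→9
Mean rank = (3 + 3 + 8 + 3 + 9) / 5 = 5.20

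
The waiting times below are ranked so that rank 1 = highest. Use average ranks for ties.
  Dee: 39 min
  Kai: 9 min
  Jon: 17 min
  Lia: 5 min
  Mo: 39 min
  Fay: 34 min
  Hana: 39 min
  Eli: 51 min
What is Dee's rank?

Sorted (descending): 51, 39, 39, 39, 34, 17, 9, 5
The 3 values of 39 occupy positions 2–4 → average rank 3.
Dee has value 39 min → rank 3.

3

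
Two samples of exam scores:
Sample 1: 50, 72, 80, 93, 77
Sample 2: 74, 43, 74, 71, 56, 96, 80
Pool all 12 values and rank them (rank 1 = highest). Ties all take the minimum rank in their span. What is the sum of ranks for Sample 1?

Sorted (descending): 96, 93, 80, 80, 77, 74, 74, 72, 71, 56, 50, 43
The 2 values of 80 occupy positions 3–4 → each gets rank 3.
The 2 values of 74 occupy positions 6–7 → each gets rank 6.
Sample 1 values → pooled ranks: 50→11, 72→8, 80→3, 93→2, 77→5
Rank sum = 11 + 8 + 3 + 2 + 5 = 29

29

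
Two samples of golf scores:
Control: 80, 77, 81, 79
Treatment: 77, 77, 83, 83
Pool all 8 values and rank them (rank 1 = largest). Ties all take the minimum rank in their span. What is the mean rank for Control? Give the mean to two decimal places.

Sorted (descending): 83, 83, 81, 80, 79, 77, 77, 77
The 2 values of 83 occupy positions 1–2 → each gets rank 1.
The 3 values of 77 occupy positions 6–8 → each gets rank 6.
Control values → pooled ranks: 80→4, 77→6, 81→3, 79→5
Mean rank = (4 + 6 + 3 + 5) / 4 = 4.50

4.50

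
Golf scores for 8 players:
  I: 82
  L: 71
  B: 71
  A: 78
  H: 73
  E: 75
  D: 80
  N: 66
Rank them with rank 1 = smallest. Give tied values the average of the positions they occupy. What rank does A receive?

Sorted (ascending): 66, 71, 71, 73, 75, 78, 80, 82
The 2 values of 71 occupy positions 2–3 → average rank (2+3)/2 = 2.5.
A has value 78 → rank 6.

6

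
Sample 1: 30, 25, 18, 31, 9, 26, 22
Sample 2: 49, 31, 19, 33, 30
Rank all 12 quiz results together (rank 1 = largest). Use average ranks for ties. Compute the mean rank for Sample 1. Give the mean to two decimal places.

Sorted (descending): 49, 33, 31, 31, 30, 30, 26, 25, 22, 19, 18, 9
The 2 values of 31 occupy positions 3–4 → average rank (3+4)/2 = 3.5.
The 2 values of 30 occupy positions 5–6 → average rank (5+6)/2 = 5.5.
Sample 1 values → pooled ranks: 30→5.5, 25→8, 18→11, 31→3.5, 9→12, 26→7, 22→9
Mean rank = (5.5 + 8 + 11 + 3.5 + 12 + 7 + 9) / 7 = 8.00

8.00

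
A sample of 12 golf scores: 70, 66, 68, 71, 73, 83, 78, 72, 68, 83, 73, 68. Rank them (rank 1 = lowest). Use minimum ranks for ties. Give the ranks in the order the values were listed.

5, 1, 2, 6, 8, 11, 10, 7, 2, 11, 8, 2

Sorted (ascending): 66, 68, 68, 68, 70, 71, 72, 73, 73, 78, 83, 83
The 3 values of 68 occupy positions 2–4 → each gets rank 2.
The 2 values of 73 occupy positions 8–9 → each gets rank 8.
The 2 values of 83 occupy positions 11–12 → each gets rank 11.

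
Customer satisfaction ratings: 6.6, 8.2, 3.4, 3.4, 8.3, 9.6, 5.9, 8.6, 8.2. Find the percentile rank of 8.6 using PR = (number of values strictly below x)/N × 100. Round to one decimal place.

77.8

N = 9.
Strictly below 8.6: 7. Equal to 8.6: 1.
PR = 7/9 × 100 = 77.8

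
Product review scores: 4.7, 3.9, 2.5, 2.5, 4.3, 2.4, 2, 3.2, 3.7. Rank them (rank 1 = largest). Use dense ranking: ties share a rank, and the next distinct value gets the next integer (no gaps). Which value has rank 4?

3.7

Sorted (descending): 4.7, 4.3, 3.9, 3.7, 3.2, 2.5, 2.5, 2.4, 2
The 2 values of 2.5 share dense rank 6.
Remaining distinct values take the next consecutive integers.
Rank 4 → value 3.7.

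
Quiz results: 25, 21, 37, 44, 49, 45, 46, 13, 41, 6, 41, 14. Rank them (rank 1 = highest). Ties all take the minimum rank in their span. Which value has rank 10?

Sorted (descending): 49, 46, 45, 44, 41, 41, 37, 25, 21, 14, 13, 6
The 2 values of 41 occupy positions 5–6 → each gets rank 5.
Rank 10 → value 14.

14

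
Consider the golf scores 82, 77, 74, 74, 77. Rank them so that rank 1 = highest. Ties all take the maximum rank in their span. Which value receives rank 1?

Sorted (descending): 82, 77, 77, 74, 74
The 2 values of 77 occupy positions 2–3 → each gets rank 3.
The 2 values of 74 occupy positions 4–5 → each gets rank 5.
Rank 1 → value 82.

82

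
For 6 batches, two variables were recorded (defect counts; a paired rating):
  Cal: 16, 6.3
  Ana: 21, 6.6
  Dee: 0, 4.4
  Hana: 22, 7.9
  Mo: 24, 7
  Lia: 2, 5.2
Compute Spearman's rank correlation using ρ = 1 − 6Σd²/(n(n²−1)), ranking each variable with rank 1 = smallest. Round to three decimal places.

Ranks of variable 1: 3, 4, 1, 5, 6, 2
Ranks of variable 2: 3, 4, 1, 6, 5, 2
d = r₁ − r₂: 0, 0, 0, -1, 1, 0
d²: 0, 0, 0, 1, 1, 0; Σd² = 2
ρ = 1 − 6·2/(6·35) = 1 − 12/210 = 0.943

0.943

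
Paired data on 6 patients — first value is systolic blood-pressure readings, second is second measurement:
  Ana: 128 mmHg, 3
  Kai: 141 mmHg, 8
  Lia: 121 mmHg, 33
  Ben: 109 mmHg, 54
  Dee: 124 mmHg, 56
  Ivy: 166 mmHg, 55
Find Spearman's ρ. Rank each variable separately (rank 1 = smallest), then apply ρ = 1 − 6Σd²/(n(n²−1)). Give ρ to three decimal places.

Ranks of variable 1: 4, 5, 2, 1, 3, 6
Ranks of variable 2: 1, 2, 3, 4, 6, 5
d = r₁ − r₂: 3, 3, -1, -3, -3, 1
d²: 9, 9, 1, 9, 9, 1; Σd² = 38
ρ = 1 − 6·38/(6·35) = 1 − 228/210 = -0.086

-0.086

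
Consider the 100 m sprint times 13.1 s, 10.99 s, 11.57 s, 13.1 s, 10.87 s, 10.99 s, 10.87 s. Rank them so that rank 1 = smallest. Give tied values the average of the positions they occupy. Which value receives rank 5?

11.57

Sorted (ascending): 10.87, 10.87, 10.99, 10.99, 11.57, 13.1, 13.1
The 2 values of 10.87 occupy positions 1–2 → average rank (1+2)/2 = 1.5.
The 2 values of 10.99 occupy positions 3–4 → average rank (3+4)/2 = 3.5.
The 2 values of 13.1 occupy positions 6–7 → average rank (6+7)/2 = 6.5.
Rank 5 → value 11.57.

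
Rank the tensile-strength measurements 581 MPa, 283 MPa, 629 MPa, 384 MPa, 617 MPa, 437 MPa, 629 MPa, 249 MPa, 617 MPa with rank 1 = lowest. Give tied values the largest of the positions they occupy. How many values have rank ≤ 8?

Sorted (ascending): 249, 283, 384, 437, 581, 617, 617, 629, 629
The 2 values of 617 occupy positions 6–7 → each gets rank 7.
The 2 values of 629 occupy positions 8–9 → each gets rank 9.
Ranks ≤ 8: {1, 2, 3, 4, 5, 7, 7} → 7 values.

7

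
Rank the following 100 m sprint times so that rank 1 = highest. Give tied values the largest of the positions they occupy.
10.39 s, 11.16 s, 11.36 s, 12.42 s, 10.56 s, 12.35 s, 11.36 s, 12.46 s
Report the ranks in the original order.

8, 6, 5, 2, 7, 3, 5, 1

Sorted (descending): 12.46, 12.42, 12.35, 11.36, 11.36, 11.16, 10.56, 10.39
The 2 values of 11.36 occupy positions 4–5 → each gets rank 5.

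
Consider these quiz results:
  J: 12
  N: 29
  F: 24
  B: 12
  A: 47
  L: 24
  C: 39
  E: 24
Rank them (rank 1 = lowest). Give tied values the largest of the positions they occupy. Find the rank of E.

5

Sorted (ascending): 12, 12, 24, 24, 24, 29, 39, 47
The 2 values of 12 occupy positions 1–2 → each gets rank 2.
The 3 values of 24 occupy positions 3–5 → each gets rank 5.
E has value 24 → rank 5.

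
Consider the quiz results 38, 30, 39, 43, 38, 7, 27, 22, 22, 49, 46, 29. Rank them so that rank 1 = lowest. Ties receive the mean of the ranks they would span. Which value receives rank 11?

46

Sorted (ascending): 7, 22, 22, 27, 29, 30, 38, 38, 39, 43, 46, 49
The 2 values of 22 occupy positions 2–3 → average rank (2+3)/2 = 2.5.
The 2 values of 38 occupy positions 7–8 → average rank (7+8)/2 = 7.5.
Rank 11 → value 46.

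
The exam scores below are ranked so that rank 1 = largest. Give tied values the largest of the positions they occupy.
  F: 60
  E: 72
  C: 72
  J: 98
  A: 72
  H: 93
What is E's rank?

5

Sorted (descending): 98, 93, 72, 72, 72, 60
The 3 values of 72 occupy positions 3–5 → each gets rank 5.
E has value 72 → rank 5.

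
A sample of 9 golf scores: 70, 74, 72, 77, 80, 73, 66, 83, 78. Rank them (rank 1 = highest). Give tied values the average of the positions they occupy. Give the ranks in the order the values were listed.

8, 5, 7, 4, 2, 6, 9, 1, 3

Sorted (descending): 83, 80, 78, 77, 74, 73, 72, 70, 66
No ties — each value takes its position as its rank.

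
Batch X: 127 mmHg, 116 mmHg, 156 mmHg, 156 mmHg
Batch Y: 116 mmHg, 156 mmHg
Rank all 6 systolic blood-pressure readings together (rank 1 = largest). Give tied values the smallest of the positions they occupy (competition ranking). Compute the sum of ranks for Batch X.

11

Sorted (descending): 156, 156, 156, 127, 116, 116
The 3 values of 156 occupy positions 1–3 → each gets rank 1.
The 2 values of 116 occupy positions 5–6 → each gets rank 5.
Batch X values → pooled ranks: 127→4, 116→5, 156→1, 156→1
Rank sum = 4 + 5 + 1 + 1 = 11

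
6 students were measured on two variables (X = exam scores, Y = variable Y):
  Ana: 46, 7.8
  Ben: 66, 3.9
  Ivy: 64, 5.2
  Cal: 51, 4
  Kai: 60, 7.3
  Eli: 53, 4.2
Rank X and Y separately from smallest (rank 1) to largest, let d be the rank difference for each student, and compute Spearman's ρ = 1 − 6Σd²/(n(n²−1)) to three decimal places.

-0.486

Ranks of variable 1: 1, 6, 5, 2, 4, 3
Ranks of variable 2: 6, 1, 4, 2, 5, 3
d = r₁ − r₂: -5, 5, 1, 0, -1, 0
d²: 25, 25, 1, 0, 1, 0; Σd² = 52
ρ = 1 − 6·52/(6·35) = 1 − 312/210 = -0.486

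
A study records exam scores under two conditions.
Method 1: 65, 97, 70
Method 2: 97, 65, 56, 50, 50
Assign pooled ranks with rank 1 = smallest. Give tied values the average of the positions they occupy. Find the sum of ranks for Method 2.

Sorted (ascending): 50, 50, 56, 65, 65, 70, 97, 97
The 2 values of 50 occupy positions 1–2 → average rank (1+2)/2 = 1.5.
The 2 values of 65 occupy positions 4–5 → average rank (4+5)/2 = 4.5.
The 2 values of 97 occupy positions 7–8 → average rank (7+8)/2 = 7.5.
Method 2 values → pooled ranks: 97→7.5, 65→4.5, 56→3, 50→1.5, 50→1.5
Rank sum = 7.5 + 4.5 + 3 + 1.5 + 1.5 = 18

18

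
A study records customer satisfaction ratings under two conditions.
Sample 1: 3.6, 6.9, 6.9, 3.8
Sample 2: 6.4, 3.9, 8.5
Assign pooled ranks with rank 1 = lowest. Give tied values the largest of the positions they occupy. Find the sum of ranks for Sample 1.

Sorted (ascending): 3.6, 3.8, 3.9, 6.4, 6.9, 6.9, 8.5
The 2 values of 6.9 occupy positions 5–6 → each gets rank 6.
Sample 1 values → pooled ranks: 3.6→1, 6.9→6, 6.9→6, 3.8→2
Rank sum = 1 + 6 + 6 + 2 = 15

15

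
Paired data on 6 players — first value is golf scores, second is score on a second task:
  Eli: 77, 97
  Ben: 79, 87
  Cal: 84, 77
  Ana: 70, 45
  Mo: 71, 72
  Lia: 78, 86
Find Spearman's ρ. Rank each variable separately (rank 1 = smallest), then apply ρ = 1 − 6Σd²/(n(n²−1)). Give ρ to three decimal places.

Ranks of variable 1: 3, 5, 6, 1, 2, 4
Ranks of variable 2: 6, 5, 3, 1, 2, 4
d = r₁ − r₂: -3, 0, 3, 0, 0, 0
d²: 9, 0, 9, 0, 0, 0; Σd² = 18
ρ = 1 − 6·18/(6·35) = 1 − 108/210 = 0.486

0.486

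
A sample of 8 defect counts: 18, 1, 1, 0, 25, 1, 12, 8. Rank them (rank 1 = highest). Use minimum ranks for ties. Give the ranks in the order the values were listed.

2, 5, 5, 8, 1, 5, 3, 4

Sorted (descending): 25, 18, 12, 8, 1, 1, 1, 0
The 3 values of 1 occupy positions 5–7 → each gets rank 5.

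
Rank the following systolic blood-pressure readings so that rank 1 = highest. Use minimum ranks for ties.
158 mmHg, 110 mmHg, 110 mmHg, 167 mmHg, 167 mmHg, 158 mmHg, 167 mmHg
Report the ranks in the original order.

Sorted (descending): 167, 167, 167, 158, 158, 110, 110
The 3 values of 167 occupy positions 1–3 → each gets rank 1.
The 2 values of 158 occupy positions 4–5 → each gets rank 4.
The 2 values of 110 occupy positions 6–7 → each gets rank 6.

4, 6, 6, 1, 1, 4, 1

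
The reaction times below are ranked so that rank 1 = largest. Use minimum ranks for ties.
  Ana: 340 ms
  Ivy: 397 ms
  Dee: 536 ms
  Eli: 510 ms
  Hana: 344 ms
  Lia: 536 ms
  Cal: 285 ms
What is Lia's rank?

Sorted (descending): 536, 536, 510, 397, 344, 340, 285
The 2 values of 536 occupy positions 1–2 → each gets rank 1.
Lia has value 536 ms → rank 1.

1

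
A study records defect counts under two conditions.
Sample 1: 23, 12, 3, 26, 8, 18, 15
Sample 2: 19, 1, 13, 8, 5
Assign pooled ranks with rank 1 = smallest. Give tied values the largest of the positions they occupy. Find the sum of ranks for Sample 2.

26

Sorted (ascending): 1, 3, 5, 8, 8, 12, 13, 15, 18, 19, 23, 26
The 2 values of 8 occupy positions 4–5 → each gets rank 5.
Sample 2 values → pooled ranks: 19→10, 1→1, 13→7, 8→5, 5→3
Rank sum = 10 + 1 + 7 + 5 + 3 = 26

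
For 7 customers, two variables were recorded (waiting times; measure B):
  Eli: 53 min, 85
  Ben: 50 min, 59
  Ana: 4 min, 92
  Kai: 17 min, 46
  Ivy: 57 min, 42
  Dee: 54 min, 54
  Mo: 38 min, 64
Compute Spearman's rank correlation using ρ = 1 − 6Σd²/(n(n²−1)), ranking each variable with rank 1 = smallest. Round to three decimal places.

Ranks of variable 1: 5, 4, 1, 2, 7, 6, 3
Ranks of variable 2: 6, 4, 7, 2, 1, 3, 5
d = r₁ − r₂: -1, 0, -6, 0, 6, 3, -2
d²: 1, 0, 36, 0, 36, 9, 4; Σd² = 86
ρ = 1 − 6·86/(7·48) = 1 − 516/336 = -0.536

-0.536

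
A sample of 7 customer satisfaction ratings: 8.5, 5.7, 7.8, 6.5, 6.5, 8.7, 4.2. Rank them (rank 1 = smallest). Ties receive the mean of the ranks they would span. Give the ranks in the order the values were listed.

6, 2, 5, 3.5, 3.5, 7, 1

Sorted (ascending): 4.2, 5.7, 6.5, 6.5, 7.8, 8.5, 8.7
The 2 values of 6.5 occupy positions 3–4 → average rank (3+4)/2 = 3.5.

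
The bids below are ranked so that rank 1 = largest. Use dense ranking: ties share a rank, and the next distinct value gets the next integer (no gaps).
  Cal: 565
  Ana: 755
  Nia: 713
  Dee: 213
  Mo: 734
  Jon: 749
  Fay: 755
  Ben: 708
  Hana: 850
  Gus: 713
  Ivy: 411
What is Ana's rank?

2

Sorted (descending): 850, 755, 755, 749, 734, 713, 713, 708, 565, 411, 213
The 2 values of 755 share dense rank 2.
The 2 values of 713 share dense rank 5.
Remaining distinct values take the next consecutive integers.
Ana has value 755 → rank 2.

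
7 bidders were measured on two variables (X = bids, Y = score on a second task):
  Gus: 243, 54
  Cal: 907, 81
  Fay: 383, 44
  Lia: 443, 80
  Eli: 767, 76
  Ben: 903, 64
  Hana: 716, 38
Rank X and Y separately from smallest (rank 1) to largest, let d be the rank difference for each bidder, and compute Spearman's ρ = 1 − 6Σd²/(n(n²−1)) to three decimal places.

Ranks of variable 1: 1, 7, 2, 3, 5, 6, 4
Ranks of variable 2: 3, 7, 2, 6, 5, 4, 1
d = r₁ − r₂: -2, 0, 0, -3, 0, 2, 3
d²: 4, 0, 0, 9, 0, 4, 9; Σd² = 26
ρ = 1 − 6·26/(7·48) = 1 − 156/336 = 0.536

0.536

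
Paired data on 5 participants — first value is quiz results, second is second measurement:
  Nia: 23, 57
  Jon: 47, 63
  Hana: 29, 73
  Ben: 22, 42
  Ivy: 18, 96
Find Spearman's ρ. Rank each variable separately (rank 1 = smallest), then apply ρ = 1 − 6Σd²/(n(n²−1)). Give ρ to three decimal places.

Ranks of variable 1: 3, 5, 4, 2, 1
Ranks of variable 2: 2, 3, 4, 1, 5
d = r₁ − r₂: 1, 2, 0, 1, -4
d²: 1, 4, 0, 1, 16; Σd² = 22
ρ = 1 − 6·22/(5·24) = 1 − 132/120 = -0.100

-0.100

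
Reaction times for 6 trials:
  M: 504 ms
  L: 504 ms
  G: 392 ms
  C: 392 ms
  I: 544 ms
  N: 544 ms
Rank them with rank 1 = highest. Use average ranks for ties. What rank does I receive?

Sorted (descending): 544, 544, 504, 504, 392, 392
The 2 values of 544 occupy positions 1–2 → average rank (1+2)/2 = 1.5.
The 2 values of 504 occupy positions 3–4 → average rank (3+4)/2 = 3.5.
The 2 values of 392 occupy positions 5–6 → average rank (5+6)/2 = 5.5.
I has value 544 ms → rank 1.5.

1.5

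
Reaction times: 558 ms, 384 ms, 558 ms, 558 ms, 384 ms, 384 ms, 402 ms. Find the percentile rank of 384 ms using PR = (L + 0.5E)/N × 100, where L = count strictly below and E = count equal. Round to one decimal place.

N = 7.
Strictly below 384: 0. Equal to 384: 3.
PR = (0 + 0.5·3)/7 × 100 = 21.4

21.4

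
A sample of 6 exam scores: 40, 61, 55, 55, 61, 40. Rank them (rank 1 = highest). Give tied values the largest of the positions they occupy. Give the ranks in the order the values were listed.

Sorted (descending): 61, 61, 55, 55, 40, 40
The 2 values of 61 occupy positions 1–2 → each gets rank 2.
The 2 values of 55 occupy positions 3–4 → each gets rank 4.
The 2 values of 40 occupy positions 5–6 → each gets rank 6.

6, 2, 4, 4, 2, 6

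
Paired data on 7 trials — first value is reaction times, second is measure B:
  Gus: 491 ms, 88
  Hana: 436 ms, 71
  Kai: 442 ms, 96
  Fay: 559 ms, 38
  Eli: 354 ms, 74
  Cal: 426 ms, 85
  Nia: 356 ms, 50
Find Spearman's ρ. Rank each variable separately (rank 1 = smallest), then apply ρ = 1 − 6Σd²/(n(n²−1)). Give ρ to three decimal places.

Ranks of variable 1: 6, 4, 5, 7, 1, 3, 2
Ranks of variable 2: 6, 3, 7, 1, 4, 5, 2
d = r₁ − r₂: 0, 1, -2, 6, -3, -2, 0
d²: 0, 1, 4, 36, 9, 4, 0; Σd² = 54
ρ = 1 − 6·54/(7·48) = 1 − 324/336 = 0.036

0.036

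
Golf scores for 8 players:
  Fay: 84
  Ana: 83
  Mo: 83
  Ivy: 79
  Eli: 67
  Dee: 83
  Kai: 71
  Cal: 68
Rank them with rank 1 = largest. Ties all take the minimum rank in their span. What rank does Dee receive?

Sorted (descending): 84, 83, 83, 83, 79, 71, 68, 67
The 3 values of 83 occupy positions 2–4 → each gets rank 2.
Dee has value 83 → rank 2.

2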